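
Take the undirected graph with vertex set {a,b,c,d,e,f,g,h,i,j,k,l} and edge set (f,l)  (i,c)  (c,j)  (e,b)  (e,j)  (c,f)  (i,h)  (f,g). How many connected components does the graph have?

Component: {a}
Component: {d}
Component: {k}
Component: {b, c, e, f, g, h, i, j, l}

4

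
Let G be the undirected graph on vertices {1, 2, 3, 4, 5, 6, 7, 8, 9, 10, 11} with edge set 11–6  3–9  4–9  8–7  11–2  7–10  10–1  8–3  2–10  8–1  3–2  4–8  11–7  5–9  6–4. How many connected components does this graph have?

Component: {1, 2, 3, 4, 5, 6, 7, 8, 9, 10, 11}

1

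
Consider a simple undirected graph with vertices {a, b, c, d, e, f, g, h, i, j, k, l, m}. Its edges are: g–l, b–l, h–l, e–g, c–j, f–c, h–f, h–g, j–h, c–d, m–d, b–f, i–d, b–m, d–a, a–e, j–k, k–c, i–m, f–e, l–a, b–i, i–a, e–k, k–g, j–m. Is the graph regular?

Degrees: a:4, b:4, c:4, d:4, e:4, f:4, g:4, h:4, i:4, j:4, k:4, l:4, m:4
Every vertex has degree 4, so the graph is 4-regular.

Yes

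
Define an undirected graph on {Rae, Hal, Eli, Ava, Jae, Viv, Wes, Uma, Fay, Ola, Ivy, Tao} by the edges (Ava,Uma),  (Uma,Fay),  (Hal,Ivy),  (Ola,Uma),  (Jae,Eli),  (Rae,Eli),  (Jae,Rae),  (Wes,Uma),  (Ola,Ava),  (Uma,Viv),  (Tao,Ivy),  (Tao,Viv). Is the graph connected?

No

Component: {Rae, Eli, Jae}
Component: {Hal, Ava, Viv, Wes, Uma, Fay, Ola, Ivy, Tao}
No edge joins these 2 groups, so the graph is disconnected.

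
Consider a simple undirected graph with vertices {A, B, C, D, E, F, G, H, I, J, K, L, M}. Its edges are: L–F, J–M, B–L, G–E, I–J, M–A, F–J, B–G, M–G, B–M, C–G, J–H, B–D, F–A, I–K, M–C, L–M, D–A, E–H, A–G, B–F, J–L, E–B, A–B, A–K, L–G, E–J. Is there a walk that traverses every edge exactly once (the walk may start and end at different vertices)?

Degrees: A:6, B:7, C:2, D:2, E:4, F:4, G:6, H:2, I:2, J:6, K:2, L:5, M:6
Odd-degree vertices: B, L (2 total).
The non-isolated vertices are connected and exactly 2 have odd degree, so an Eulerian trail exists (from B to L).

Yes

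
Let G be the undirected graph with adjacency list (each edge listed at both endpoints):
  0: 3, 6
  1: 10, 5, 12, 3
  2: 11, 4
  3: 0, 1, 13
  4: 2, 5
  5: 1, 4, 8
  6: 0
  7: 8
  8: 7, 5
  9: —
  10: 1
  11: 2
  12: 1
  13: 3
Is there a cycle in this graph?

The graph has 14 vertices, 12 edges, and 2 connected components.
Since 12 = 14 - 2, the graph is a forest and contains no cycle.

No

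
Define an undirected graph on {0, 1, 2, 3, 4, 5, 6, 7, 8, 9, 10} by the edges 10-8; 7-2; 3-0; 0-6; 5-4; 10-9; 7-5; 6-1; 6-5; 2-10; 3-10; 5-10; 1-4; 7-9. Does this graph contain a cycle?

Yes

The graph has 11 vertices, 14 edges, and 1 connected component.
One cycle is 5-6-1-4-5.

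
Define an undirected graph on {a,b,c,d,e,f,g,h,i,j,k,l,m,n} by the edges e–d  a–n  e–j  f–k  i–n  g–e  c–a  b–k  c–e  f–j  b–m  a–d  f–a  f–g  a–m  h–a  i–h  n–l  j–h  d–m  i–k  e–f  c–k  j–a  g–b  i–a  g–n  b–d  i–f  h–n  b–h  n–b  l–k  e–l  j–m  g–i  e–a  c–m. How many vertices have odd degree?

Degrees: a:9, b:6, c:4, d:4, e:7, f:6, g:5, h:5, i:6, j:5, k:5, l:3, m:5, n:6
Odd-degree vertices: a, e, g, h, j, k, l, m.

8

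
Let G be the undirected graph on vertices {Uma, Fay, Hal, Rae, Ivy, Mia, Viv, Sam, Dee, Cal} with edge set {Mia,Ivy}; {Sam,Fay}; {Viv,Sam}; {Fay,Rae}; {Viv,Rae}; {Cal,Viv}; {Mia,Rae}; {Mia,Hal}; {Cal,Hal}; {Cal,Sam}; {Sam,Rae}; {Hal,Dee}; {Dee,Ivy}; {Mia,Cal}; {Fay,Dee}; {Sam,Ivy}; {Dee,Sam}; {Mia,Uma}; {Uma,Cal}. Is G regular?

No

Degrees: Uma:2, Fay:3, Hal:3, Rae:4, Ivy:3, Mia:5, Viv:3, Sam:6, Dee:4, Cal:5
Degrees are not all equal (e.g. deg(Uma)=2 but deg(Sam)=6); not regular.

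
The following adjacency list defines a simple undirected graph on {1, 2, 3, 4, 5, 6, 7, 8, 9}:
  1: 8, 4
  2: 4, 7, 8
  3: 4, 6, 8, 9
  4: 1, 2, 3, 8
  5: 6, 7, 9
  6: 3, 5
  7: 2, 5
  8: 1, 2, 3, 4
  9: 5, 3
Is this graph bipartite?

The cycle 4-8-2-4 has length 3, which is odd, so the graph is not bipartite.

No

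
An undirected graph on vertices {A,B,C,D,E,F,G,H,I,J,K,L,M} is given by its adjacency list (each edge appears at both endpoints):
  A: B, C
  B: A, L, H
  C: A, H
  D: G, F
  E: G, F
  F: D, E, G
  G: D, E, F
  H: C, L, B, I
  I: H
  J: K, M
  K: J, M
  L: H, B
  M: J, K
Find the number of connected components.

Component: {J, K, M}
Component: {D, E, F, G}
Component: {A, B, C, H, I, L}

3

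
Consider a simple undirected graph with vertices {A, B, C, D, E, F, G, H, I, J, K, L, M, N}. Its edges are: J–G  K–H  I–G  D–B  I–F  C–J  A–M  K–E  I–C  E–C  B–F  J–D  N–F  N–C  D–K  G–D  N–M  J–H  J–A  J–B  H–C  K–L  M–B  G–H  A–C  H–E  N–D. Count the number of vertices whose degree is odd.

8

Degrees: A:3, B:4, C:6, D:5, E:3, F:3, G:4, H:5, I:3, J:6, K:4, L:1, M:3, N:4
Odd-degree vertices: A, D, E, F, H, I, L, M.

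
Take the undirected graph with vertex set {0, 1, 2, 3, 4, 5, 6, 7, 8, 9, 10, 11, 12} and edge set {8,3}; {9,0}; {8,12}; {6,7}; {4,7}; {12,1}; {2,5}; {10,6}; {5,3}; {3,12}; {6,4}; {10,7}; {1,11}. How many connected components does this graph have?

Component: {0, 9}
Component: {4, 6, 7, 10}
Component: {1, 2, 3, 5, 8, 11, 12}

3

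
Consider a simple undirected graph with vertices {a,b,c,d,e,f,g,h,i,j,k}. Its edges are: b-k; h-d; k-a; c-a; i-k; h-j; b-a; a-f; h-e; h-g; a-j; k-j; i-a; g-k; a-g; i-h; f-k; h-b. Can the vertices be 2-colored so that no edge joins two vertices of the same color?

No

g-a-k-g is an odd cycle (length 3), and a bipartite graph can contain only even cycles.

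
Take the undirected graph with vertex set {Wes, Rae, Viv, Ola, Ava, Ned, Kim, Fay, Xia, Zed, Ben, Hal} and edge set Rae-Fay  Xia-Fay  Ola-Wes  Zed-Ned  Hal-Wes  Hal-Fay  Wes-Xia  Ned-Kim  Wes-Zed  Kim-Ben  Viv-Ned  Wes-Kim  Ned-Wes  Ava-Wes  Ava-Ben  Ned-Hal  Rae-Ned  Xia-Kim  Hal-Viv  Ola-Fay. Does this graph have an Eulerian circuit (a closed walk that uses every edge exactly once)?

Degrees: Wes:7, Rae:2, Viv:2, Ola:2, Ava:2, Ned:6, Kim:4, Fay:4, Xia:3, Zed:2, Ben:2, Hal:4
Vertices with odd degree: Wes, Xia. An Eulerian circuit requires all degrees even.

No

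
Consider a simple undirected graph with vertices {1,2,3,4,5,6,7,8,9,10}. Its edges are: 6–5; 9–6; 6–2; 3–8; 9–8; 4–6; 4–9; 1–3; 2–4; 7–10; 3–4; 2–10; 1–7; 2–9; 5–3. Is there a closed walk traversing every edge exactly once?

Degrees: 1:2, 2:4, 3:4, 4:4, 5:2, 6:4, 7:2, 8:2, 9:4, 10:2
All degrees are even and the non-isolated vertices are connected — an Eulerian circuit exists.

Yes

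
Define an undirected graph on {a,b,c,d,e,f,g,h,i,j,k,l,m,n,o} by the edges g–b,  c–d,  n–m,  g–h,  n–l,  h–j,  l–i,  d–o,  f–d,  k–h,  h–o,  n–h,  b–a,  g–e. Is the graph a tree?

Yes

The graph has 15 vertices and 14 edges.
Connected and |E| = |V| - 1, which characterizes a tree.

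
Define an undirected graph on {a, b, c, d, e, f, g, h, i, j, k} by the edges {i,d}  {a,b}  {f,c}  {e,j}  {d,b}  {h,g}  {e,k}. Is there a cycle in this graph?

No

|V| = 11, |E| = 7, number of components = 4.
A forest on 11 vertices with 4 components has exactly 7 edges, which matches — so no cycle.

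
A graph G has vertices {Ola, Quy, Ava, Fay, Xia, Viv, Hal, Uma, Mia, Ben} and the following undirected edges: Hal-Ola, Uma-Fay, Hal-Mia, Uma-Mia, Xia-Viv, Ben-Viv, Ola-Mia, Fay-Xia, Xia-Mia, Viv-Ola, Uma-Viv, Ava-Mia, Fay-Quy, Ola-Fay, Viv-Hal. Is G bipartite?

The cycle Ola-Hal-Viv-Ola has length 3, which is odd, so the graph is not bipartite.

No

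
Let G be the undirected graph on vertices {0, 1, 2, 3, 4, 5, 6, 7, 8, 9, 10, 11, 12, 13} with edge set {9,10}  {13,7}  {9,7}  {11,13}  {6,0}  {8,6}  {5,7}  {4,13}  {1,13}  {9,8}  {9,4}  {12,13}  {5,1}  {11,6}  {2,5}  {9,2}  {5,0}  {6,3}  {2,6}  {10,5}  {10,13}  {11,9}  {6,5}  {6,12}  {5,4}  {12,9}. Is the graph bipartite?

No

6-5-2-6 is an odd cycle (length 3), and a bipartite graph can contain only even cycles.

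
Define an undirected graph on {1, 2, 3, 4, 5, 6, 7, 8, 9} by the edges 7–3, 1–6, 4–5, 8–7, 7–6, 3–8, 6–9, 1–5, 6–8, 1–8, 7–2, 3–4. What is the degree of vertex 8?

Neighbors of 8: 1, 3, 6, 7.

4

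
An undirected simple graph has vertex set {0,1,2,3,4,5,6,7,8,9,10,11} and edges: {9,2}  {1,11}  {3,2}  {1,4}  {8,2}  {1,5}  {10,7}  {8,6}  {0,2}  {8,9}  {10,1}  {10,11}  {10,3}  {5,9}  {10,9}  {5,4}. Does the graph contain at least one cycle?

Yes

The graph has 12 vertices, 16 edges, and 1 connected component.
One cycle is 10-11-1-10.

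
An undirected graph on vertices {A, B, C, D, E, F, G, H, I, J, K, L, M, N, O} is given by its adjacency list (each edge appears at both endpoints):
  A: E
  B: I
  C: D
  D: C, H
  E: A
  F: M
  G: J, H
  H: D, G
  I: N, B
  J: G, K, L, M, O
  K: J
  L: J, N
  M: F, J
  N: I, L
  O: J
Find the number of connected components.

Component: {A, E}
Component: {B, C, D, F, G, H, I, J, K, L, M, N, O}

2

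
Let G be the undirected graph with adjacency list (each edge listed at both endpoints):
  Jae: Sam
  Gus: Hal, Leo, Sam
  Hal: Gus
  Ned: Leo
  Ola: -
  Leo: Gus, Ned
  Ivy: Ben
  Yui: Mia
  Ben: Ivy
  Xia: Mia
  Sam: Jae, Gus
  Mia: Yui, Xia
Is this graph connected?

Component: {Ola}
Component: {Ivy, Ben}
Component: {Yui, Xia, Mia}
Component: {Jae, Gus, Hal, Ned, Leo, Sam}
No edge joins these 4 groups, so the graph is disconnected.

No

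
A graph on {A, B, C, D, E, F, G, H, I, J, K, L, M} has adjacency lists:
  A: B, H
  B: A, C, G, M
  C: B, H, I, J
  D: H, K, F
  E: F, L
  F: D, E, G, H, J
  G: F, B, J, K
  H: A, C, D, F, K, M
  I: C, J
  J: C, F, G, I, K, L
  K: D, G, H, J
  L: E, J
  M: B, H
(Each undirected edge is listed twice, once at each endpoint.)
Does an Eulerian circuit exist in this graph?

No

Degrees: A:2, B:4, C:4, D:3, E:2, F:5, G:4, H:6, I:2, J:6, K:4, L:2, M:2
D, F have odd degree; an Eulerian circuit needs every degree to be even, so none exists.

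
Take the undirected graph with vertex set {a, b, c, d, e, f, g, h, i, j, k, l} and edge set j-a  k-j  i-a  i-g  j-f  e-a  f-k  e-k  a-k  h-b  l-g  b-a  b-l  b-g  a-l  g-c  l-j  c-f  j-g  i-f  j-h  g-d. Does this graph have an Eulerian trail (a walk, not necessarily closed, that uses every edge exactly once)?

Yes

Degrees: a:6, b:4, c:2, d:1, e:2, f:4, g:6, h:2, i:3, j:6, k:4, l:4
Odd-degree vertices: d, i (2 total).
The non-isolated vertices are connected and exactly 2 have odd degree, so an Eulerian trail exists (from d to i).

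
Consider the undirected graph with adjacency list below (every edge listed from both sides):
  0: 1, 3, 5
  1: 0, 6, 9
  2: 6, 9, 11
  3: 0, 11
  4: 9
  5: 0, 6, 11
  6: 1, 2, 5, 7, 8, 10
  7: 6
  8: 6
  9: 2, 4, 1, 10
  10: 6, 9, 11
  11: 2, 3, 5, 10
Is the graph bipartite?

Partition the vertices as {1, 2, 3, 4, 5, 7, 8, 10} vs {0, 6, 9, 11}. Each listed edge has one endpoint in each part, so the graph is bipartite.

Yes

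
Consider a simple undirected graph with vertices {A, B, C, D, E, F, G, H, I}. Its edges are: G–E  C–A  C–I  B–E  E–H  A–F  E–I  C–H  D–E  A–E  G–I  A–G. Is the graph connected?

Starting from A and exploring outward reaches every vertex (A, E, F, G, C, H, D, B, I); the graph is connected.

Yes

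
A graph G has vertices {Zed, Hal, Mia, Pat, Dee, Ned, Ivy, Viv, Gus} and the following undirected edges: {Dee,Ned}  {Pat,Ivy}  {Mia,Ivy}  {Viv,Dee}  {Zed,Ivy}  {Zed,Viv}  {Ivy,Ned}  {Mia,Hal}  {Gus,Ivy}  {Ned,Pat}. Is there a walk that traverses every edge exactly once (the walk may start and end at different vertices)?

Degrees: Zed:2, Hal:1, Mia:2, Pat:2, Dee:2, Ned:3, Ivy:5, Viv:2, Gus:1
Odd-degree vertices: Hal, Ned, Ivy, Gus (4 total).
With 4 odd-degree vertices (more than two), no single trail can use every edge.

No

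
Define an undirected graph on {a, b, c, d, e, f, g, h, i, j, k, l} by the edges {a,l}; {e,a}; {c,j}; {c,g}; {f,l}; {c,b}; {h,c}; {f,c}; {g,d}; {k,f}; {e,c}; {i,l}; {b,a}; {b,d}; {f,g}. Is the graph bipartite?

f-g-c-f is an odd cycle (length 3), and a bipartite graph can contain only even cycles.

No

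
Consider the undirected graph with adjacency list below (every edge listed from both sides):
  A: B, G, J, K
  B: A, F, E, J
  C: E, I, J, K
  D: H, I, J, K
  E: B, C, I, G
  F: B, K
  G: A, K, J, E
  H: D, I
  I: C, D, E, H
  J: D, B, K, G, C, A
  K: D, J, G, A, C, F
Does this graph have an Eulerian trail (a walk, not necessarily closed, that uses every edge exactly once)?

Degrees: A:4, B:4, C:4, D:4, E:4, F:2, G:4, H:2, I:4, J:6, K:6
Odd-degree vertices: none (0 total).
With 0 odd-degree vertices and all edges in one connected piece, an Eulerian trail exists.

Yes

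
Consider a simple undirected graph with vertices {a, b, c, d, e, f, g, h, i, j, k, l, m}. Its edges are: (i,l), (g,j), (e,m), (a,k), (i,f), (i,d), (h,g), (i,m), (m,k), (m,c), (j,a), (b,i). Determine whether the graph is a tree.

|V| = 13, |E| = 12.
Connected and |E| = |V| - 1, which characterizes a tree.

Yes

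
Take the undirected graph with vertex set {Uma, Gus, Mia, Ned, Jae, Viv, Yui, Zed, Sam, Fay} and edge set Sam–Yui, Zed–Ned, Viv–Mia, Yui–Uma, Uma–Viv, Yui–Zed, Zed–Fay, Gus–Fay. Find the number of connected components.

2

Component: {Jae}
Component: {Uma, Gus, Mia, Ned, Viv, Yui, Zed, Sam, Fay}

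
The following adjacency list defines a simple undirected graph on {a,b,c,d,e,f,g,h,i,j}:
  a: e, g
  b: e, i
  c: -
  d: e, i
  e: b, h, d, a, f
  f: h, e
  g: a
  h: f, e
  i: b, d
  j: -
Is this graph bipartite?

The cycle f-h-e-f has length 3, which is odd, so the graph is not bipartite.

No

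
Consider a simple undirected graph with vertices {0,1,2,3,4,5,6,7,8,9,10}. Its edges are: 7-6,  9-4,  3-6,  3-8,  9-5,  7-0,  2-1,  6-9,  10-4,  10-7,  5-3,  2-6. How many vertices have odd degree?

6

Degrees: 0:1, 1:1, 2:2, 3:3, 4:2, 5:2, 6:4, 7:3, 8:1, 9:3, 10:2
Odd-degree vertices: 0, 1, 3, 7, 8, 9.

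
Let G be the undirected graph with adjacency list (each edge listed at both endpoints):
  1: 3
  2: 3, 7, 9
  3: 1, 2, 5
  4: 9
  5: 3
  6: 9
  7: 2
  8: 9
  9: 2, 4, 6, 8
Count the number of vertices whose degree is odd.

8

Degrees: 1:1, 2:3, 3:3, 4:1, 5:1, 6:1, 7:1, 8:1, 9:4
Odd-degree vertices: 1, 2, 3, 4, 5, 6, 7, 8.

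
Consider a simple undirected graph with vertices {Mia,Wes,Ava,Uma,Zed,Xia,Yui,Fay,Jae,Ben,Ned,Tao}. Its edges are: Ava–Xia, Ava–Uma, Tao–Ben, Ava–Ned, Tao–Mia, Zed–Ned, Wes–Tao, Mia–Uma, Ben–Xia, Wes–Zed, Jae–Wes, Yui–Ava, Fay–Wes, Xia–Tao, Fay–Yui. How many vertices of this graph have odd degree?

2

Degrees: Mia:2, Wes:4, Ava:4, Uma:2, Zed:2, Xia:3, Yui:2, Fay:2, Jae:1, Ben:2, Ned:2, Tao:4
Odd-degree vertices: Xia, Jae.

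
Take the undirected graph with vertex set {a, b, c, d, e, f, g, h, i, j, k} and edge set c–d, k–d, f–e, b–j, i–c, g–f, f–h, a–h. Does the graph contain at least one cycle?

|V| = 11, |E| = 8, number of components = 3.
Since 8 = 11 - 3, the graph is a forest and contains no cycle.

No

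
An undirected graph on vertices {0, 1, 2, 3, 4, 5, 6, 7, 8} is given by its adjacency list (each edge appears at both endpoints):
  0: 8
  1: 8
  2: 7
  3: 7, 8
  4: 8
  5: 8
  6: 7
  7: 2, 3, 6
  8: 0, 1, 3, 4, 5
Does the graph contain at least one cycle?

The graph has 9 vertices, 8 edges, and 1 connected component.
A forest on 9 vertices with 1 component has exactly 8 edges, which matches — so no cycle.

No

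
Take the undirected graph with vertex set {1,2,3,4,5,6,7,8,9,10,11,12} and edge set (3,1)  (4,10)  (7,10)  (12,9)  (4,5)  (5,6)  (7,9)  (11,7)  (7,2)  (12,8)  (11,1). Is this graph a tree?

Yes

The graph has 12 vertices and 11 edges.
It is connected with exactly 11 edges, hence acyclic — it is a tree.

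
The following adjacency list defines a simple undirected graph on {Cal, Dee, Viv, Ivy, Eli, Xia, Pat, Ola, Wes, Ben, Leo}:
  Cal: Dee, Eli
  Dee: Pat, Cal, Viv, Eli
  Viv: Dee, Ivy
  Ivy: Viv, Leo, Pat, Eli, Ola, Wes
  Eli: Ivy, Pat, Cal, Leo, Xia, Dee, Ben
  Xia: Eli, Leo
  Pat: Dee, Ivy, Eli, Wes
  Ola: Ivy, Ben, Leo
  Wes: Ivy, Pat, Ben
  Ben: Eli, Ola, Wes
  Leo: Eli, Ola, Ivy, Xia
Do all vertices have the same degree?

Degrees: Cal:2, Dee:4, Viv:2, Ivy:6, Eli:7, Xia:2, Pat:4, Ola:3, Wes:3, Ben:3, Leo:4
Degrees are not all equal (e.g. deg(Cal)=2 but deg(Eli)=7); not regular.

No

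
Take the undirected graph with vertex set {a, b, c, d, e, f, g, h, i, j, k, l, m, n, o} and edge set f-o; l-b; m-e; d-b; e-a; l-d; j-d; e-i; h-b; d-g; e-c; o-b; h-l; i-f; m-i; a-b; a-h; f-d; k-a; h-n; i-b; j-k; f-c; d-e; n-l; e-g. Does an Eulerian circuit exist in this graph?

Degrees: a:4, b:6, c:2, d:6, e:6, f:4, g:2, h:4, i:4, j:2, k:2, l:4, m:2, n:2, o:2
Every vertex has even degree and the edges form a single connected piece, so an Eulerian circuit exists.

Yes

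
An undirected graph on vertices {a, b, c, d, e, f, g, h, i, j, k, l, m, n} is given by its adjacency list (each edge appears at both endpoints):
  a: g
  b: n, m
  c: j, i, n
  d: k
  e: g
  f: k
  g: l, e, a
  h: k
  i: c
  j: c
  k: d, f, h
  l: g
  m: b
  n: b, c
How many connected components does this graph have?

Component: {a, e, g, l}
Component: {d, f, h, k}
Component: {b, c, i, j, m, n}

3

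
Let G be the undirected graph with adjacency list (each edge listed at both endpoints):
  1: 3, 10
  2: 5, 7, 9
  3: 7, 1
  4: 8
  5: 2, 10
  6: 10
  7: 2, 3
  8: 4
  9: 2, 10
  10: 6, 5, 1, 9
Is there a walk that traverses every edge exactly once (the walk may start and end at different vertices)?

Degrees: 1:2, 2:3, 3:2, 4:1, 5:2, 6:1, 7:2, 8:1, 9:2, 10:4
Odd-degree vertices: 2, 4, 6, 8 (4 total).
With 4 odd-degree vertices (more than two), no single trail can use every edge.

No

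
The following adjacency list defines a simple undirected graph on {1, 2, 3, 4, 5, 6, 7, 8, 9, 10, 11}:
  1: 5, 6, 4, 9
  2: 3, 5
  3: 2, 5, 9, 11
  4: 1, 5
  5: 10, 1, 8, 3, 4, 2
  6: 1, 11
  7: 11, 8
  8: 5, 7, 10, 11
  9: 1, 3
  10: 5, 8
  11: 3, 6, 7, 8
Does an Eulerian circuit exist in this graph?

Yes

Degrees: 1:4, 2:2, 3:4, 4:2, 5:6, 6:2, 7:2, 8:4, 9:2, 10:2, 11:4
All degrees are even and the non-isolated vertices are connected — an Eulerian circuit exists.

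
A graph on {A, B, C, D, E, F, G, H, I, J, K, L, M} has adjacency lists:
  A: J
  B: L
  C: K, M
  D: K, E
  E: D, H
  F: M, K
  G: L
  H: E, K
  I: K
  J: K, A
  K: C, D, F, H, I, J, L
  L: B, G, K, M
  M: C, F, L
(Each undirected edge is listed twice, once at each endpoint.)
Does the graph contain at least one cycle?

Yes

The graph has 13 vertices, 15 edges, and 1 connected component.
One cycle is K-L-M-F-K.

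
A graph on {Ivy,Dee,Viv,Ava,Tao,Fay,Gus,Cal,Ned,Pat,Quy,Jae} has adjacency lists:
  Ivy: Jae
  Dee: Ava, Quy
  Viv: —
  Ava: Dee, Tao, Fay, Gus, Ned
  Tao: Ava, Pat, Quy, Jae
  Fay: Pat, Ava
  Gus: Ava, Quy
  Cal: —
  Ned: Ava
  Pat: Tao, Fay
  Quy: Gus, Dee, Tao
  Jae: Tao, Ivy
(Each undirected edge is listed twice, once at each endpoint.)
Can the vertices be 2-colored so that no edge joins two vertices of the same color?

Yes

Partition the vertices as {Viv, Ava, Cal, Pat, Quy, Jae} vs {Ivy, Dee, Tao, Fay, Gus, Ned}. Each listed edge has one endpoint in each part, so the graph is bipartite.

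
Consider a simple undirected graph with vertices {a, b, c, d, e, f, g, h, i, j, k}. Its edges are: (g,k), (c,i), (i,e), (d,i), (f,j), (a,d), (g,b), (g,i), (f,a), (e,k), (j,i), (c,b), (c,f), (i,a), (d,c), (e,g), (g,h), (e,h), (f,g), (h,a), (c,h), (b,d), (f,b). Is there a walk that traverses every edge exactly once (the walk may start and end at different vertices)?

Degrees: a:4, b:4, c:5, d:4, e:4, f:5, g:6, h:4, i:6, j:2, k:2
Odd-degree vertices: c, f (2 total).
The non-isolated vertices are connected and exactly 2 have odd degree, so an Eulerian trail exists (from c to f).

Yes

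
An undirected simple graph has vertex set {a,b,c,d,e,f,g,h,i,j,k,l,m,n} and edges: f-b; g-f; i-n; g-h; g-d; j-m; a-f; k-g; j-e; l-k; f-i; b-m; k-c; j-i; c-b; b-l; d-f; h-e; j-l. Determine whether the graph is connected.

Yes

A breadth-first search from a visits a, f, b, i, g, d, l, c, m, n, j, k, h, e — all 14 vertices — so the graph is connected.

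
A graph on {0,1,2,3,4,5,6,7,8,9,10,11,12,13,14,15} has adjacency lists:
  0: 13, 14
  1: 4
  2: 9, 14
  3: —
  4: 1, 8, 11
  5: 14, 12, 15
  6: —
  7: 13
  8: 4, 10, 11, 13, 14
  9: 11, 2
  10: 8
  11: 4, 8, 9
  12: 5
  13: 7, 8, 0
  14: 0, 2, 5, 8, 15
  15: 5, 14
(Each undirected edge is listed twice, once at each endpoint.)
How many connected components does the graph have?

Component: {3}
Component: {6}
Component: {0, 1, 2, 4, 5, 7, 8, 9, 10, 11, 12, 13, 14, 15}

3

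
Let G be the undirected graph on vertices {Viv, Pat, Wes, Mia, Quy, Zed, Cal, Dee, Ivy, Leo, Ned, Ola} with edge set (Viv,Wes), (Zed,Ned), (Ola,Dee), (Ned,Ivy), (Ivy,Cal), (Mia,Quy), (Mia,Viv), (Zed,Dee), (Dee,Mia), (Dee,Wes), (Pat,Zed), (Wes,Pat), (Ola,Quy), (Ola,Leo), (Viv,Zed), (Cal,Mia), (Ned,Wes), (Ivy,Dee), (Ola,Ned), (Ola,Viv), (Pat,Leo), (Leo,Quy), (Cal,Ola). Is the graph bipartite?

Quy-Leo-Ola-Quy is an odd cycle (length 3), and a bipartite graph can contain only even cycles.

No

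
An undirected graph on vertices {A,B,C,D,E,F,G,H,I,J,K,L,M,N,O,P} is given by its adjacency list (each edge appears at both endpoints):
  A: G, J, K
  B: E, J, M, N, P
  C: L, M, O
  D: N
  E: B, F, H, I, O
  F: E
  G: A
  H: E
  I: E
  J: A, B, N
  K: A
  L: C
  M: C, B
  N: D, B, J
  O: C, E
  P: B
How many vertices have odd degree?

Degrees: A:3, B:5, C:3, D:1, E:5, F:1, G:1, H:1, I:1, J:3, K:1, L:1, M:2, N:3, O:2, P:1
Odd-degree vertices: A, B, C, D, E, F, G, H, I, J, K, L, N, P.

14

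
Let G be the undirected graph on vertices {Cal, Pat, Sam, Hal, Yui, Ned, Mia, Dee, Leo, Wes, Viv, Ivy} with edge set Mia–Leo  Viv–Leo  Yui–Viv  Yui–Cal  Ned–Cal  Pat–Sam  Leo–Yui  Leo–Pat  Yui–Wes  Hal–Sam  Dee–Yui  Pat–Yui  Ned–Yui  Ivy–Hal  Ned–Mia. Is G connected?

Starting from Cal and exploring outward reaches every vertex (Cal, Yui, Ned, Pat, Wes, Leo, Dee, Viv, Mia, Sam, Hal, Ivy); the graph is connected.

Yes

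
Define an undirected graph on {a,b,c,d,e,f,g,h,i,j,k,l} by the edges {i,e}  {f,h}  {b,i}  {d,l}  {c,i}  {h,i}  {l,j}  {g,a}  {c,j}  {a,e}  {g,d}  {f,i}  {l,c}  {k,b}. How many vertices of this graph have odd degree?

Degrees: a:2, b:2, c:3, d:2, e:2, f:2, g:2, h:2, i:5, j:2, k:1, l:3
Odd-degree vertices: c, i, k, l.

4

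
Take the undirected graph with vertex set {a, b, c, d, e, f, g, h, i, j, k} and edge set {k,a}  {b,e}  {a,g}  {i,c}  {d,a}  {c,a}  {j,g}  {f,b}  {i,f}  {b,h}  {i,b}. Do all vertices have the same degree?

No

Degrees: a:4, b:4, c:2, d:1, e:1, f:2, g:2, h:1, i:3, j:1, k:1
Vertex d has degree 1 while a has degree 4, so the graph is not regular.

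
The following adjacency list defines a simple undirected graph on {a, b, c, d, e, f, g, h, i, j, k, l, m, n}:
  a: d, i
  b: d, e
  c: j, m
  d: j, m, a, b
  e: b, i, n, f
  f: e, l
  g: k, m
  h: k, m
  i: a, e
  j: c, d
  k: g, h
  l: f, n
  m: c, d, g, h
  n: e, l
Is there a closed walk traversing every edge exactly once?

Yes

Degrees: a:2, b:2, c:2, d:4, e:4, f:2, g:2, h:2, i:2, j:2, k:2, l:2, m:4, n:2
All degrees are even and the non-isolated vertices are connected — an Eulerian circuit exists.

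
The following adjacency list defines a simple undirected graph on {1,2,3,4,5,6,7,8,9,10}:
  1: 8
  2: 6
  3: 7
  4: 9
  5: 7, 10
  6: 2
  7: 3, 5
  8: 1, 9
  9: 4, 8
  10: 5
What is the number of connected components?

3

Component: {2, 6}
Component: {1, 4, 8, 9}
Component: {3, 5, 7, 10}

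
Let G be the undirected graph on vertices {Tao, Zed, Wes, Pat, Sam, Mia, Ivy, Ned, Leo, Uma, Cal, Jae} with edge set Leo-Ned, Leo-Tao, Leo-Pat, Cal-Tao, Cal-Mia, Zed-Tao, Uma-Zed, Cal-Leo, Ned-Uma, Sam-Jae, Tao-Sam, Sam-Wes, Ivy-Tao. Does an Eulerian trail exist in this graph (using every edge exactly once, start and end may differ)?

Degrees: Tao:5, Zed:2, Wes:1, Pat:1, Sam:3, Mia:1, Ivy:1, Ned:2, Leo:4, Uma:2, Cal:3, Jae:1
Odd-degree vertices: Tao, Wes, Pat, Sam, Mia, Ivy, Cal, Jae (8 total).
An Eulerian trail requires 0 or 2 odd-degree vertices; here there are 8.

No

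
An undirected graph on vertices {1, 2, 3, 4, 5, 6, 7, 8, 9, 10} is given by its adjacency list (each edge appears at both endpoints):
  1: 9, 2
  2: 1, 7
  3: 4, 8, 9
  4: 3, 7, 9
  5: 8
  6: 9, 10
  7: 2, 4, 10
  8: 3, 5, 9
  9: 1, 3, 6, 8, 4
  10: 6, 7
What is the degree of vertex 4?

3

Neighbors of 4: 3, 7, 9.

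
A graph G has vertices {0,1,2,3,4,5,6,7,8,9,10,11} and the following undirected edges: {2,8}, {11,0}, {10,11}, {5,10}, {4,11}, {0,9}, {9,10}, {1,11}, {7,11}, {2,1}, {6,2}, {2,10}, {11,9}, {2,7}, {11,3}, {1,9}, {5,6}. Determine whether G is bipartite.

No

The cycle 0-9-11-0 has length 3, which is odd, so the graph is not bipartite.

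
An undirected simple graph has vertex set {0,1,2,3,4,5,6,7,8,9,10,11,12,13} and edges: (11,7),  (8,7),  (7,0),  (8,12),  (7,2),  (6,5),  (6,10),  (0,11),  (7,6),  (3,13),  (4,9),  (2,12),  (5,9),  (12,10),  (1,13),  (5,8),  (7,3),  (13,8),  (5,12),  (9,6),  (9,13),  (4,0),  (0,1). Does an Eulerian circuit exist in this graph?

Degrees: 0:4, 1:2, 2:2, 3:2, 4:2, 5:4, 6:4, 7:6, 8:4, 9:4, 10:2, 11:2, 12:4, 13:4
All degrees are even and the non-isolated vertices are connected — an Eulerian circuit exists.

Yes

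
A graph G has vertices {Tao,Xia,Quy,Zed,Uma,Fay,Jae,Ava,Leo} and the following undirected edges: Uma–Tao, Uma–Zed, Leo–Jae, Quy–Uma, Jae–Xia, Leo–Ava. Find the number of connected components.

3

Component: {Fay}
Component: {Tao, Quy, Zed, Uma}
Component: {Xia, Jae, Ava, Leo}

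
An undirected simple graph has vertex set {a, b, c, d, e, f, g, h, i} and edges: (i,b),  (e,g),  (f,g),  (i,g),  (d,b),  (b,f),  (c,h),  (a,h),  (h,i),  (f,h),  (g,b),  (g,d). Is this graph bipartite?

g-b-i-g is an odd cycle (length 3), and a bipartite graph can contain only even cycles.

No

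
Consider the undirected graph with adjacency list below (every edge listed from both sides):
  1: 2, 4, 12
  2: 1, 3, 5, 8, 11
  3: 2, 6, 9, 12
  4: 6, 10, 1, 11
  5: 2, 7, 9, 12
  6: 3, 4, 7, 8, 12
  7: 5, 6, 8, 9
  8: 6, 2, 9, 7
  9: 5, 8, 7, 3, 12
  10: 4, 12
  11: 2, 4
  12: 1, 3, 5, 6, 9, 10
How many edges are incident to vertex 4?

4

Neighbors of 4: 1, 6, 10, 11.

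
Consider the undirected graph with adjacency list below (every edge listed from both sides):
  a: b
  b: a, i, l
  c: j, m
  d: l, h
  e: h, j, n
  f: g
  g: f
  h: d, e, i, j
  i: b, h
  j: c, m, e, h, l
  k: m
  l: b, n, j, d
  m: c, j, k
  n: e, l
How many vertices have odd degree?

Degrees: a:1, b:3, c:2, d:2, e:3, f:1, g:1, h:4, i:2, j:5, k:1, l:4, m:3, n:2
Odd-degree vertices: a, b, e, f, g, j, k, m.

8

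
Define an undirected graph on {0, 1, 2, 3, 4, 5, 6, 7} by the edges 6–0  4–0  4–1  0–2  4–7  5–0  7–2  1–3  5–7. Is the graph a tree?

The graph has 8 vertices and 9 edges.
A tree on 8 vertices has exactly 7 edges; this graph has 9, so it contains a cycle and is not a tree.

No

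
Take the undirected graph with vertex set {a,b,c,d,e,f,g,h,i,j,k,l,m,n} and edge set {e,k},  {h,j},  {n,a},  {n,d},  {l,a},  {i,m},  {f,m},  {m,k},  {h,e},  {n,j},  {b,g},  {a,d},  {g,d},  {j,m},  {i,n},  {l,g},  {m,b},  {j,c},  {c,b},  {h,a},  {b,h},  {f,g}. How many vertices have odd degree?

Degrees: a:4, b:4, c:2, d:3, e:2, f:2, g:4, h:4, i:2, j:4, k:2, l:2, m:5, n:4
Odd-degree vertices: d, m.

2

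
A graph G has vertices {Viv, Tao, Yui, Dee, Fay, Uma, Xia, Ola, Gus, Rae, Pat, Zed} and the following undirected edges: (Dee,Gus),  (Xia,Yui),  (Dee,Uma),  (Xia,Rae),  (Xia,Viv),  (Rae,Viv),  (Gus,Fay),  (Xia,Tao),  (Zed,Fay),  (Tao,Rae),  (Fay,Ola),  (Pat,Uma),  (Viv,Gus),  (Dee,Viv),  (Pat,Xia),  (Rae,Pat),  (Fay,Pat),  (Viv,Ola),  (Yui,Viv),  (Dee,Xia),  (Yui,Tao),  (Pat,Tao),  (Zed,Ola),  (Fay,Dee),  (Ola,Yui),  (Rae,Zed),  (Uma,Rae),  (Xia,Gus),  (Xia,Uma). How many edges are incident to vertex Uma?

Neighbors of Uma: Dee, Xia, Rae, Pat.

4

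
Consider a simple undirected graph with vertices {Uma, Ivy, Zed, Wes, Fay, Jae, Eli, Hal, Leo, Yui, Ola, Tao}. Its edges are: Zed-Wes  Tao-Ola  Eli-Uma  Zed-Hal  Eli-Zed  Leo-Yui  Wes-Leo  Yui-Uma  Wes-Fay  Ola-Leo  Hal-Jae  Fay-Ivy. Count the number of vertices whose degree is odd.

Degrees: Uma:2, Ivy:1, Zed:3, Wes:3, Fay:2, Jae:1, Eli:2, Hal:2, Leo:3, Yui:2, Ola:2, Tao:1
Odd-degree vertices: Ivy, Zed, Wes, Jae, Leo, Tao.

6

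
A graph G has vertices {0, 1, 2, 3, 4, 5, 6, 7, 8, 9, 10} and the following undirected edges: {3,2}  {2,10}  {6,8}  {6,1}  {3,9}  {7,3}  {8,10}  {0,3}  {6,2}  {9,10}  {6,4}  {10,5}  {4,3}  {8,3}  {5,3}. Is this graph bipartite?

Yes

Partition the vertices as {3, 6, 10} vs {0, 1, 2, 4, 5, 7, 8, 9}. Each listed edge has one endpoint in each part, so the graph is bipartite.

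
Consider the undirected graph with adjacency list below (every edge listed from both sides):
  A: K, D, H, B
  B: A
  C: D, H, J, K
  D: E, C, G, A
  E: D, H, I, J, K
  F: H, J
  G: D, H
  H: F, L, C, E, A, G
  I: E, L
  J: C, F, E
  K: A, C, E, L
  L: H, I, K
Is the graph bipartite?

A valid 2-coloring puts {B, D, H, I, J, K} on one side and {A, C, E, F, G, L} on the other; every edge crosses between the two sides.

Yes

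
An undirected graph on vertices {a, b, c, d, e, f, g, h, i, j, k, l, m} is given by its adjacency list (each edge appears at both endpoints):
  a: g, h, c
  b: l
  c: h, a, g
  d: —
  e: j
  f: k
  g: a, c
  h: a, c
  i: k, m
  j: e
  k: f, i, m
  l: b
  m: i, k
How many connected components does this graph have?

Component: {d}
Component: {b, l}
Component: {e, j}
Component: {a, c, g, h}
Component: {f, i, k, m}

5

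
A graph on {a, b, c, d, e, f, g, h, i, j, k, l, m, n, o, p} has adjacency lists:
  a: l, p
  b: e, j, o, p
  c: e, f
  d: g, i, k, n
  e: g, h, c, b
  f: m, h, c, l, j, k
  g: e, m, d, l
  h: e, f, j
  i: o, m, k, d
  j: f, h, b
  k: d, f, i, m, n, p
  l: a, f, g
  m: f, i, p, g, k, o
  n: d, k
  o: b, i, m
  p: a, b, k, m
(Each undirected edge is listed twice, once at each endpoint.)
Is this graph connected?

Starting from a and exploring outward reaches every vertex (a, l, p, f, g, m, k, b, h, c, j, e, d, o, i, n); the graph is connected.

Yes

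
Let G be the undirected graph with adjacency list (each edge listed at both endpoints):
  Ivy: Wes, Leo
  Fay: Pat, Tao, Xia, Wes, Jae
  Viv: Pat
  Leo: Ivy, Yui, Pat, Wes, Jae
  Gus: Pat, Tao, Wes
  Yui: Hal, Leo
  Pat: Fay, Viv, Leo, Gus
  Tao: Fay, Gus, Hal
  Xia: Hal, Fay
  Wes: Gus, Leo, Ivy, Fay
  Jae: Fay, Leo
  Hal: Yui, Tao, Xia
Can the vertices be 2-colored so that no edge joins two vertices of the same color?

No

The cycle Wes-Ivy-Leo-Wes has length 3, which is odd, so the graph is not bipartite.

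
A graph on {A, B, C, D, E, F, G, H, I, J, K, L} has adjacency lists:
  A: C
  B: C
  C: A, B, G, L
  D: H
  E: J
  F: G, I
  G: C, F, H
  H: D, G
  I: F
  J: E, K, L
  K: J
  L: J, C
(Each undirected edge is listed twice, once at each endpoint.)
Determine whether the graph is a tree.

Yes

The graph has 12 vertices and 11 edges.
It is connected with exactly 11 edges, hence acyclic — it is a tree.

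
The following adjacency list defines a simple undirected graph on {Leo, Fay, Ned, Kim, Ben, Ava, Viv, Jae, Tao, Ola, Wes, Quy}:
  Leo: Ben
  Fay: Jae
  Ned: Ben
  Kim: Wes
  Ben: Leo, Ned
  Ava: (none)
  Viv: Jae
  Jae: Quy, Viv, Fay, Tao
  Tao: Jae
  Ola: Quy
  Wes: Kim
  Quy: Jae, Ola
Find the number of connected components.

Component: {Ava}
Component: {Kim, Wes}
Component: {Leo, Ned, Ben}
Component: {Fay, Viv, Jae, Tao, Ola, Quy}

4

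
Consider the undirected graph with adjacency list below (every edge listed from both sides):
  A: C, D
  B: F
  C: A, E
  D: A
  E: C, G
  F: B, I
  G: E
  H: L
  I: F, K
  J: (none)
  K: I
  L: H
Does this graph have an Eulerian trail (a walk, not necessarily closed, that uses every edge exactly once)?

No

Degrees: A:2, B:1, C:2, D:1, E:2, F:2, G:1, H:1, I:2, J:0, K:1, L:1
Odd-degree vertices: B, D, G, H, K, L (6 total).
An Eulerian trail requires 0 or 2 odd-degree vertices; here there are 6.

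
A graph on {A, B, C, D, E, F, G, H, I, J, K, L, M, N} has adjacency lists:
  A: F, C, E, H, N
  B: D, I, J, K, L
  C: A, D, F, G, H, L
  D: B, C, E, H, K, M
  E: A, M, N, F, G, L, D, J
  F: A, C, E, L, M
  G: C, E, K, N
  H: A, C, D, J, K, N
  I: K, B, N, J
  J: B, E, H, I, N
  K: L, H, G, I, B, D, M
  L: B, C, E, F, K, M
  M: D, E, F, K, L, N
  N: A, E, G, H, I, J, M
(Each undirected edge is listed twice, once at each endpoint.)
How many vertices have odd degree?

Degrees: A:5, B:5, C:6, D:6, E:8, F:5, G:4, H:6, I:4, J:5, K:7, L:6, M:6, N:7
Odd-degree vertices: A, B, F, J, K, N.

6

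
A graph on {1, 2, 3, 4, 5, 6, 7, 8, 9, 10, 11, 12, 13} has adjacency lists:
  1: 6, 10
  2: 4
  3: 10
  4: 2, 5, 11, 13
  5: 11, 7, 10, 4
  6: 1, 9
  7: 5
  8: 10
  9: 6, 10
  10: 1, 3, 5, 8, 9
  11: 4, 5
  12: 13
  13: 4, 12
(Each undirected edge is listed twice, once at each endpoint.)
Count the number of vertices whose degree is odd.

Degrees: 1:2, 2:1, 3:1, 4:4, 5:4, 6:2, 7:1, 8:1, 9:2, 10:5, 11:2, 12:1, 13:2
Odd-degree vertices: 2, 3, 7, 8, 10, 12.

6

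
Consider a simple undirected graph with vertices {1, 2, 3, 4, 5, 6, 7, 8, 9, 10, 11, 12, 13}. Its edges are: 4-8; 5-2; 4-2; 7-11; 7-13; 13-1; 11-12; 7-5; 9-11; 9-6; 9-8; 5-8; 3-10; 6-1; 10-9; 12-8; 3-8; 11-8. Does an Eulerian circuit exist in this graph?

No

Degrees: 1:2, 2:2, 3:2, 4:2, 5:3, 6:2, 7:3, 8:6, 9:4, 10:2, 11:4, 12:2, 13:2
5, 7 have odd degree; an Eulerian circuit needs every degree to be even, so none exists.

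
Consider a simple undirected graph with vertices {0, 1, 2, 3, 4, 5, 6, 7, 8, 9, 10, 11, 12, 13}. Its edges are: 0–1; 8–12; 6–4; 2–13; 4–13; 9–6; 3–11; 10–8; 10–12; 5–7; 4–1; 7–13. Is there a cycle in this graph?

Yes

The graph has 14 vertices, 12 edges, and 3 connected components.
Since 12 > 14 - 3, a cycle must exist; for instance 8-10-12-8.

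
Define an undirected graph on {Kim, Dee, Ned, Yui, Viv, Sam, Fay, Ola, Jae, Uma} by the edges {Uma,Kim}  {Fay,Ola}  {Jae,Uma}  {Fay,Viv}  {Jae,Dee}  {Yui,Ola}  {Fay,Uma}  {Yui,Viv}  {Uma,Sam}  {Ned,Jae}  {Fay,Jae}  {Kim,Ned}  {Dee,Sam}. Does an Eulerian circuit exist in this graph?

Yes

Degrees: Kim:2, Dee:2, Ned:2, Yui:2, Viv:2, Sam:2, Fay:4, Ola:2, Jae:4, Uma:4
Every vertex has even degree and the edges form a single connected piece, so an Eulerian circuit exists.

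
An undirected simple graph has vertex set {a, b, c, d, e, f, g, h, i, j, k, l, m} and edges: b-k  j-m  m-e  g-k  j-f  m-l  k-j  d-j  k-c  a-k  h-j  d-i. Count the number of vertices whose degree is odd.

Degrees: a:1, b:1, c:1, d:2, e:1, f:1, g:1, h:1, i:1, j:5, k:5, l:1, m:3
Odd-degree vertices: a, b, c, e, f, g, h, i, j, k, l, m.

12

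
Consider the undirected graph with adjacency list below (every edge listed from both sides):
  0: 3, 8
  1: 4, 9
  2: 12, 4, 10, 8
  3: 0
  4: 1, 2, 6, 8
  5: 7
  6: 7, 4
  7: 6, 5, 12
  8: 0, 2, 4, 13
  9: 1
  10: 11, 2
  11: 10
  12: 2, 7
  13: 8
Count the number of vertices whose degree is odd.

6

Degrees: 0:2, 1:2, 2:4, 3:1, 4:4, 5:1, 6:2, 7:3, 8:4, 9:1, 10:2, 11:1, 12:2, 13:1
Odd-degree vertices: 3, 5, 7, 9, 11, 13.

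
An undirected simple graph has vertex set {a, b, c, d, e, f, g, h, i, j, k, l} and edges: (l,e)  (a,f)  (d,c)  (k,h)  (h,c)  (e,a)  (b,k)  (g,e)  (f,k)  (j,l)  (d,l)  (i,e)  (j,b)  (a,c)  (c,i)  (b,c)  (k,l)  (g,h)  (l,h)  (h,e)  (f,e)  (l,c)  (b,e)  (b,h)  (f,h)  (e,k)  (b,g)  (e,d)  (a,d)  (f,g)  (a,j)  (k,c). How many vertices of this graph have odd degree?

6

Degrees: a:5, b:6, c:7, d:4, e:9, f:5, g:4, h:7, i:2, j:3, k:6, l:6
Odd-degree vertices: a, c, e, f, h, j.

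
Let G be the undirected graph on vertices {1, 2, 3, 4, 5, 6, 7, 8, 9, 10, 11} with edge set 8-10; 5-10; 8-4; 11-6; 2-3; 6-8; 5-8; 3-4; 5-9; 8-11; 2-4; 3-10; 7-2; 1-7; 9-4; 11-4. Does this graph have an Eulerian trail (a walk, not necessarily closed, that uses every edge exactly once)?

Degrees: 1:1, 2:3, 3:3, 4:5, 5:3, 6:2, 7:2, 8:5, 9:2, 10:3, 11:3
Odd-degree vertices: 1, 2, 3, 4, 5, 8, 10, 11 (8 total).
With 8 odd-degree vertices (more than two), no single trail can use every edge.

No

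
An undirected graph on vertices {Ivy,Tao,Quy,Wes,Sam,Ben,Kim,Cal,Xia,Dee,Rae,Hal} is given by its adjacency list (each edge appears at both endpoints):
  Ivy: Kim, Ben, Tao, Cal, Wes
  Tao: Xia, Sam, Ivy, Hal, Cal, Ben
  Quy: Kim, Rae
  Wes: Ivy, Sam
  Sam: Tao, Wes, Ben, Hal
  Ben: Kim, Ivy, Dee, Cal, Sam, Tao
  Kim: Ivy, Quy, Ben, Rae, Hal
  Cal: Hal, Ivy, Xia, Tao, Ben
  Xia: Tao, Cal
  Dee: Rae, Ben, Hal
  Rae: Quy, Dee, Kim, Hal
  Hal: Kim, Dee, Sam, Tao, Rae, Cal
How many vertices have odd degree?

4

Degrees: Ivy:5, Tao:6, Quy:2, Wes:2, Sam:4, Ben:6, Kim:5, Cal:5, Xia:2, Dee:3, Rae:4, Hal:6
Odd-degree vertices: Ivy, Kim, Cal, Dee.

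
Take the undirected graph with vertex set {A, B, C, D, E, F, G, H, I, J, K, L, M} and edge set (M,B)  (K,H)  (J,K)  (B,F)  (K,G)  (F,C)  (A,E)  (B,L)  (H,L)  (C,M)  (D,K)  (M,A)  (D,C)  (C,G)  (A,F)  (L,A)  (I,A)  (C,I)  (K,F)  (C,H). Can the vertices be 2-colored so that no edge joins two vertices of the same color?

L-H-K-F-A-L is an odd cycle (length 5), and a bipartite graph can contain only even cycles.

No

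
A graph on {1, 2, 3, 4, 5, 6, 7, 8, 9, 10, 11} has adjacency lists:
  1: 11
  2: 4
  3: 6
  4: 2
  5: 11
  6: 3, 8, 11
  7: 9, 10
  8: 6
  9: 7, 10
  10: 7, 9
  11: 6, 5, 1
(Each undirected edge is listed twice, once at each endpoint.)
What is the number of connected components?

3

Component: {2, 4}
Component: {7, 9, 10}
Component: {1, 3, 5, 6, 8, 11}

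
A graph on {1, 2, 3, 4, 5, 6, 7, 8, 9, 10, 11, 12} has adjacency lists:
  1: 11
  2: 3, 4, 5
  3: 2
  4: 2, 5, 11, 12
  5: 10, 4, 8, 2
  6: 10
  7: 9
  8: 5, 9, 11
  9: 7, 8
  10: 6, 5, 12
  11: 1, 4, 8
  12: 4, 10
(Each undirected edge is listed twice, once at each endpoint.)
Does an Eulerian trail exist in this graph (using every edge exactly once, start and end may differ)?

Degrees: 1:1, 2:3, 3:1, 4:4, 5:4, 6:1, 7:1, 8:3, 9:2, 10:3, 11:3, 12:2
Odd-degree vertices: 1, 2, 3, 6, 7, 8, 10, 11 (8 total).
An Eulerian trail requires 0 or 2 odd-degree vertices; here there are 8.

No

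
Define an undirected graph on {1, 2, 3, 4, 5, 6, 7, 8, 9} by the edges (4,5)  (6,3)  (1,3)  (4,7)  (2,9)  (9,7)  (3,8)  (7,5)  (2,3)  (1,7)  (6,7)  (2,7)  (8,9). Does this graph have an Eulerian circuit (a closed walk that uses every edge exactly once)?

No

Degrees: 1:2, 2:3, 3:4, 4:2, 5:2, 6:2, 7:6, 8:2, 9:3
2, 9 have odd degree; an Eulerian circuit needs every degree to be even, so none exists.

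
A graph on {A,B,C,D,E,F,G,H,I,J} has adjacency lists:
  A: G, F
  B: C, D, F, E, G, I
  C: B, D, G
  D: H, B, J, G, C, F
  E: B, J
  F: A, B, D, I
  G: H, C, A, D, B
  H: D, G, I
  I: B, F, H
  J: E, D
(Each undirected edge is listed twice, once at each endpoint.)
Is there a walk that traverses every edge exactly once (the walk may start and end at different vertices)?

No

Degrees: A:2, B:6, C:3, D:6, E:2, F:4, G:5, H:3, I:3, J:2
Odd-degree vertices: C, G, H, I (4 total).
With 4 odd-degree vertices (more than two), no single trail can use every edge.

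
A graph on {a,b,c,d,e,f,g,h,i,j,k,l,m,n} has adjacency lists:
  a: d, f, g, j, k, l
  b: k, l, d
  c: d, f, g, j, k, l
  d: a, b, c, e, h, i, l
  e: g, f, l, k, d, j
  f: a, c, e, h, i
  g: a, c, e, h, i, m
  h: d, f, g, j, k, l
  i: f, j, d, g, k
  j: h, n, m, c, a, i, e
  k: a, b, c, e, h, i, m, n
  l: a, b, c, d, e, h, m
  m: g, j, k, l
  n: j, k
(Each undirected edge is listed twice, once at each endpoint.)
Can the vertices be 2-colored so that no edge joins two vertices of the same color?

l-d-c-l is an odd cycle (length 3), and a bipartite graph can contain only even cycles.

No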